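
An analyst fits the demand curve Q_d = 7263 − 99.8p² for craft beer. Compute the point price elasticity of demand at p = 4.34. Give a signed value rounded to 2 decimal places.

dQ_d/dp = −2·99.8·p = -866.264. At p = 4.34, Q_d = 5383.20712.
Ed = (dQ_d/dp)·(p/Q_d) = (-866.264) × (4.34/5383.20712) = -0.6983…

-0.70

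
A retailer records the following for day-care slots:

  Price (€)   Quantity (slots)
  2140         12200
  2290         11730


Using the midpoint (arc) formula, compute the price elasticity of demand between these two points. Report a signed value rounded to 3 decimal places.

-0.580

%ΔQ = (11730 − 12200) / [(12200 + 11730)/2] = -470/11965 = -0.039281…
%ΔP = (2290 − 2140) / [(2140 + 2290)/2] = 150/2215 = 0.067720…
Arc Ed = %ΔQ / %ΔP = (-470/11965) / (150/2215) = -0.58005…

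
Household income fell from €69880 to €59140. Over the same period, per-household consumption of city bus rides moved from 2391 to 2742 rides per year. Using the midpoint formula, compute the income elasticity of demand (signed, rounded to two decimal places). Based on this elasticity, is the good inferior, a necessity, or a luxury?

-0.82; inferior

%ΔQ = (2742 − 2391)/[( 2391 + 2742)/2] = 351/2566.5 = 0.136762…
%ΔIncome = (59140 − 69880)/[( 69880 + 59140)/2] = -10740/64510 = -0.166485…
E_income = (351/2566.5) / (-10740/64510) = -0.8214…
E_income < 0 ⇒ inferior good.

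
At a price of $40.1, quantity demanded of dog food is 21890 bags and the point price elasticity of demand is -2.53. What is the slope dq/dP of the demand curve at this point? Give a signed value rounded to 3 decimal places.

-1381.090

Ed = (dq/dP)·(P/q) ⇒ dq/dP = Ed·q/P = (-2.53)·21890/40.1 = -1381.08977…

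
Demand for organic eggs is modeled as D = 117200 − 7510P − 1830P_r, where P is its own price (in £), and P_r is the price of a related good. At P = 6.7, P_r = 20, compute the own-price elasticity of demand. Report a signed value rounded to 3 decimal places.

At the given values, D = 117200 − 7510(6.7) − 1830(20) = 30283.
∂D/∂P = −7510.
E = (-7510) × (6.7/30283) = -1.66155…

-1.662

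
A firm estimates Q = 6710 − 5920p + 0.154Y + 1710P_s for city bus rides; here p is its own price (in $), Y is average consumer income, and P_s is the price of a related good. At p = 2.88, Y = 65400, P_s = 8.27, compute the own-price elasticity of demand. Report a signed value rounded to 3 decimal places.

-1.229

At the given values, Q = 6710 − 5920(2.88) + 0.154(65400) + 1710(8.27) = 13873.7.
∂Q/∂p = −5920.
E = (-5920) × (2.88/13873.7) = -1.22891…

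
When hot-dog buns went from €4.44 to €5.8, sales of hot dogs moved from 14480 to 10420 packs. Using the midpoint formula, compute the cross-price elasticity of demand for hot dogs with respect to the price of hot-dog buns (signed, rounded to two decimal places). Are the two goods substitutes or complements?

-1.23; complements

%ΔQ_{hot dogs} = (10420 − 14480)/avg = -4060/12450 = -0.326104…
%ΔP_{hot-dog buns} = (5.8 − 4.44)/avg = 1.36/5.12 = 0.265625
E_cross = (-4060/12450) / (1.36/5.12) = -1.2276…
E_cross < 0 ⇒ the goods are complements.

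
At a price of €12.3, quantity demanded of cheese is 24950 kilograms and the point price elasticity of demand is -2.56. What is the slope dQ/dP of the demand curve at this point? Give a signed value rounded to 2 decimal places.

Ed = (dQ/dP)·(P/Q) ⇒ dQ/dP = Ed·Q/P = (-2.56)·24950/12.3 = -5192.8455…

-5192.85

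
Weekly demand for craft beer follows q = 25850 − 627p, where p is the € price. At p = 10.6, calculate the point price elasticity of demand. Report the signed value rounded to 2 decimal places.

dq/dp = −627. At p = 10.6, q = 25850 − 627(10.6) = 19203.8.
Ed = (dq/dp)·(p/q) = −627 × (10.6/19203.8) = -0.3460…

-0.35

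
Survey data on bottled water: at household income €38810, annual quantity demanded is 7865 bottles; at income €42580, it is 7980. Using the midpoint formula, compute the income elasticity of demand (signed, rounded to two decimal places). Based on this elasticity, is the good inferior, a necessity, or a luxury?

%ΔQ = (7980 − 7865)/[( 7865 + 7980)/2] = 115/7922.5 = 0.014515…
%ΔIncome = (42580 − 38810)/[( 38810 + 42580)/2] = 3770/40695 = 0.092640…
E_income = (115/7922.5) / (3770/40695) = 0.1566…
0 < E_income < 1 ⇒ normal good, necessity.

0.16; necessity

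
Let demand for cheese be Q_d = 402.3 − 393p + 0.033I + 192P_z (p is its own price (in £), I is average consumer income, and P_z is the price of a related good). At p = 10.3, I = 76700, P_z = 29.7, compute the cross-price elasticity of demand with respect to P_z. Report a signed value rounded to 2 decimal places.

1.24

At the given values, Q_d = 402.3 − 393(10.3) + 0.033(76700) + 192(29.7) = 4587.9.
∂Q_d/∂P_z = 192.
E = (192) × (29.7/4587.9) = 1.2429…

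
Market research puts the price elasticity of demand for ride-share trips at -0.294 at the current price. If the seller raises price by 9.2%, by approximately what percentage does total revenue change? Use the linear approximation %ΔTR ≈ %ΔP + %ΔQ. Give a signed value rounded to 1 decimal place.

+6.5%

%ΔQ ≈ Ed × %ΔP = (-0.294) × (+9.2%) = -2.7048%
%ΔTR ≈ %ΔP + %ΔQ = (+9.2%) + (-2.7048%) = +6.4952%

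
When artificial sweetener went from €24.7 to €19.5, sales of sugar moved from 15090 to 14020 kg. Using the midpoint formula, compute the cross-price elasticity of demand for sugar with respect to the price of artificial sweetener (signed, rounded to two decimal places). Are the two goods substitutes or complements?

%ΔQ_{sugar} = (14020 − 15090)/avg = -1070/14555 = -0.073514…
%ΔP_{artificial sweetener} = (19.5 − 24.7)/avg = -5.2/22.1 = -0.235294…
E_cross = (-1070/14555) / (-5.2/22.1) = 0.3124…
E_cross > 0 ⇒ the goods are substitutes.

0.31; substitutes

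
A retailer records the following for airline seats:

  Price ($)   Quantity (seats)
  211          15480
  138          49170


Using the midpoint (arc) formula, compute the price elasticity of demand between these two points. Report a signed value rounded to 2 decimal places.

-2.49

%ΔQ = (49170 − 15480) / [(15480 + 49170)/2] = 33690/32325 = 1.042227…
%ΔP = (138 − 211) / [(211 + 138)/2] = -73/174.5 = -0.418338…
Arc Ed = %ΔQ / %ΔP = (33690/32325) / (-73/174.5) = -2.4913…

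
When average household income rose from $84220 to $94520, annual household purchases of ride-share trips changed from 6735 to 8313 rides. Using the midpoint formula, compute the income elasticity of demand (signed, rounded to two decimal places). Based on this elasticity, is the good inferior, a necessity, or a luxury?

%ΔQ = (8313 − 6735)/[( 6735 + 8313)/2] = 1578/7524 = 0.209728…
%ΔIncome = (94520 − 84220)/[( 84220 + 94520)/2] = 10300/89370 = 0.115251…
E_income = (1578/7524) / (10300/89370) = 1.8197…
E_income > 1 ⇒ normal good, luxury.

1.82; luxury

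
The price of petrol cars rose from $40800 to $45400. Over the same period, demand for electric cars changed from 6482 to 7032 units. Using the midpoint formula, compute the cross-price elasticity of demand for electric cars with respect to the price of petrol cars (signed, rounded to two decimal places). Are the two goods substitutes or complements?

%ΔQ_{electric cars} = (7032 − 6482)/avg = 550/6757 = 0.081397…
%ΔP_{petrol cars} = (45400 − 40800)/avg = 4600/43100 = 0.106728…
E_cross = (550/6757) / (4600/43100) = 0.7626…
E_cross > 0 ⇒ the goods are substitutes.

0.76; substitutes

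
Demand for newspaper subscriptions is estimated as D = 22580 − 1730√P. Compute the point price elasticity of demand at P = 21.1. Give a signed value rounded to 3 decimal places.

-0.272

dD/dP = −1730/(2√P) = -188.311. At P = 21.1, D = 14633.3.
Ed = (dD/dP)·(P/D) = (-188.311) × (21.1/14633.3) = -0.27152…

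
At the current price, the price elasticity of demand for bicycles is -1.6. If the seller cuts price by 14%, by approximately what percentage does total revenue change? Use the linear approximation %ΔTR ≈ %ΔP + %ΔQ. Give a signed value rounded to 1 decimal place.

%ΔQ ≈ Ed × %ΔP = (-1.6) × (-14%) = +22.4000%
%ΔTR ≈ %ΔP + %ΔQ = (-14%) + (+22.4000%) = +8.4000%

+8.4%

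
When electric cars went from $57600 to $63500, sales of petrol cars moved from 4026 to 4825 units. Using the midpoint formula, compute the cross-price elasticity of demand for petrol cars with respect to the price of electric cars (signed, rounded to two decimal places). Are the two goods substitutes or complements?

1.85; substitutes

%ΔQ_{petrol cars} = (4825 − 4026)/avg = 799/4425.5 = 0.180544…
%ΔP_{electric cars} = (63500 − 57600)/avg = 5900/60550 = 0.097440…
E_cross = (799/4425.5) / (5900/60550) = 1.8528…
E_cross > 0 ⇒ the goods are substitutes.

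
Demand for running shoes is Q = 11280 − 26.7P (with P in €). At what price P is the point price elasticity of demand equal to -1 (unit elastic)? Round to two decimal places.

Ed = −26.7P/(11280 − 26.7P). Set this equal to -1:
26.7P = 1·(11280 − 26.7P) ⇒ 26.7P(1 + 1) = 1·11280
P = 1·11280 / (26.7·2) = 211.2359…

211.24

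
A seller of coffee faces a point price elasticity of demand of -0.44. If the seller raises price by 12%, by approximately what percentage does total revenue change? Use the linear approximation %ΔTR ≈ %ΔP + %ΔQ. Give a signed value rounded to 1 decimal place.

+6.7%

%ΔQ ≈ Ed × %ΔP = (-0.44) × (+12%) = -5.2800%
%ΔTR ≈ %ΔP + %ΔQ = (+12%) + (-5.2800%) = +6.7200%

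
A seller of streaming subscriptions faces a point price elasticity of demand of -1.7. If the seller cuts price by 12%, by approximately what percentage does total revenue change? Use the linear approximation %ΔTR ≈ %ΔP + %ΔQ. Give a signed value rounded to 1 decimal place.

%ΔQ ≈ Ed × %ΔP = (-1.7) × (-12%) = +20.4000%
%ΔTR ≈ %ΔP + %ΔQ = (-12%) + (+20.4000%) = +8.4000%

+8.4%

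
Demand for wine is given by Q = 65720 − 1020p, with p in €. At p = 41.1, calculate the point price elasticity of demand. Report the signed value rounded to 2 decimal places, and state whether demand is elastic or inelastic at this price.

-1.76; elastic

dQ/dp = −1020. At p = 41.1, Q = 65720 − 1020(41.1) = 23798.
Ed = (dQ/dp)·(p/Q) = −1020 × (41.1/23798) = -1.7615…
|Ed| = 1.76 > 1, so demand is elastic.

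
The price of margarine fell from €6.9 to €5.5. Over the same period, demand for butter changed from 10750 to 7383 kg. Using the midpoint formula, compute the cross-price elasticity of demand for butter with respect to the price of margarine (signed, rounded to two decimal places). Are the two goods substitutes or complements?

1.64; substitutes

%ΔQ_{butter} = (7383 − 10750)/avg = -3367/9066.5 = -0.371367…
%ΔP_{margarine} = (5.5 − 6.9)/avg = -1.4/6.2 = -0.225806…
E_cross = (-3367/9066.5) / (-1.4/6.2) = 1.6446…
E_cross > 0 ⇒ the goods are substitutes.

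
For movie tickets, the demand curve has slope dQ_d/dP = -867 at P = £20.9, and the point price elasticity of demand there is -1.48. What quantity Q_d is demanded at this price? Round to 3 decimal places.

Ed = (dQ_d/dP)·(P/Q_d) ⇒ Q_d = (dQ_d/dP)·P/Ed = (-867)·20.9/(-1.48) = 12243.44594…

12243.446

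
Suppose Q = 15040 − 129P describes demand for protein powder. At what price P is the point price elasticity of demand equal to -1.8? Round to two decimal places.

74.95

Ed = −129P/(15040 − 129P). Set this equal to -1.8:
129P = 1.8·(15040 − 129P) ⇒ 129P(1 + 1.8) = 1.8·15040
P = 1.8·15040 / (129·2.8) = 74.9501…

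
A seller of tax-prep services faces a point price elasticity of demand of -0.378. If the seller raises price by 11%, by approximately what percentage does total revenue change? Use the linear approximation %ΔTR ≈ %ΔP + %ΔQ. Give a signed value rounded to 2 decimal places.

+6.84%

%ΔQ ≈ Ed × %ΔP = (-0.378) × (+11%) = -4.1580%
%ΔTR ≈ %ΔP + %ΔQ = (+11%) + (-4.1580%) = +6.8420%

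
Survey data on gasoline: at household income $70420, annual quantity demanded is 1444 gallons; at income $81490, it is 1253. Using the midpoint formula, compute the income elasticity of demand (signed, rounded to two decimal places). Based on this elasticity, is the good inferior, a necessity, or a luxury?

%ΔQ = (1253 − 1444)/[( 1444 + 1253)/2] = -191/1348.5 = -0.141638…
%ΔIncome = (81490 − 70420)/[( 70420 + 81490)/2] = 11070/75955 = 0.145744…
E_income = (-191/1348.5) / (11070/75955) = -0.9718…
E_income < 0 ⇒ inferior good.

-0.97; inferior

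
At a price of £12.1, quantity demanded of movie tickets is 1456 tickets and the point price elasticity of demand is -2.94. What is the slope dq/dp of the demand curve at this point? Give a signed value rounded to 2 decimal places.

-353.77

Ed = (dq/dp)·(p/q) ⇒ dq/dp = Ed·q/p = (-2.94)·1456/12.1 = -353.7719…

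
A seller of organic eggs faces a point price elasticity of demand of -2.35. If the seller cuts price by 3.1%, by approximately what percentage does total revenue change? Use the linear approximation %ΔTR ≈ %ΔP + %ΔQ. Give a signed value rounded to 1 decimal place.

+4.2%

%ΔQ ≈ Ed × %ΔP = (-2.35) × (-3.1%) = +7.2850%
%ΔTR ≈ %ΔP + %ΔQ = (-3.1%) + (+7.2850%) = +4.1850%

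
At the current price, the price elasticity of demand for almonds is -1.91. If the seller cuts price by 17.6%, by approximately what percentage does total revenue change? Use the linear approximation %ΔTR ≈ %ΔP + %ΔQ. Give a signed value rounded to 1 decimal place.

%ΔQ ≈ Ed × %ΔP = (-1.91) × (-17.6%) = +33.6160%
%ΔTR ≈ %ΔP + %ΔQ = (-17.6%) + (+33.6160%) = +16.0160%

+16.0%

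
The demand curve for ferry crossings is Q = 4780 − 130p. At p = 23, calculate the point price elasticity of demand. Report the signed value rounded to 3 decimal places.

-1.670

dQ/dp = −130. At p = 23, Q = 4780 − 130(23) = 1790.
Ed = (dQ/dp)·(p/Q) = −130 × (23/1790) = -1.67039…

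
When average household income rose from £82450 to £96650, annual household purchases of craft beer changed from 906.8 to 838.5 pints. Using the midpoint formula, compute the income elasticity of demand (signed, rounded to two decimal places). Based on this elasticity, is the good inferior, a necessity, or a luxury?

-0.49; inferior

%ΔQ = (838.5 − 906.8)/[( 906.8 + 838.5)/2] = -68.3/872.65 = -0.078267…
%ΔIncome = (96650 − 82450)/[( 82450 + 96650)/2] = 14200/89550 = 0.158570…
E_income = (-68.3/872.65) / (14200/89550) = -0.4935…
E_income < 0 ⇒ inferior good.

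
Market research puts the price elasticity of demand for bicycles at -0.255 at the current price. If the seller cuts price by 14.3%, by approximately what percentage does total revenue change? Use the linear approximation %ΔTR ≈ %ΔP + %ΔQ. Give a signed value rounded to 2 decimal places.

%ΔQ ≈ Ed × %ΔP = (-0.255) × (-14.3%) = +3.6465%
%ΔTR ≈ %ΔP + %ΔQ = (-14.3%) + (+3.6465%) = -10.6535%

-10.65%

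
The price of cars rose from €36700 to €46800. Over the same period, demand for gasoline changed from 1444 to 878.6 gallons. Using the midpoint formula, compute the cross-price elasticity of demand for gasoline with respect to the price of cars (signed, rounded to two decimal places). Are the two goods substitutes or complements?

-2.01; complements

%ΔQ_{gasoline} = (878.6 − 1444)/avg = -565.4/1161.3 = -0.486868…
%ΔP_{cars} = (46800 − 36700)/avg = 10100/41750 = 0.241916…
E_cross = (-565.4/1161.3) / (10100/41750) = -2.0125…
E_cross < 0 ⇒ the goods are complements.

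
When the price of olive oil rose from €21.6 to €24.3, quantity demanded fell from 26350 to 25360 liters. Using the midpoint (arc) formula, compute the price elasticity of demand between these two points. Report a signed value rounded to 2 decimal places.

-0.33

%ΔQ = (25360 − 26350) / [(26350 + 25360)/2] = -990/25855 = -0.038290…
%ΔP = (24.3 − 21.6) / [(21.6 + 24.3)/2] = 2.7/22.95 = 0.117647…
Arc Ed = %ΔQ / %ΔP = (-990/25855) / (2.7/22.95) = -0.3254…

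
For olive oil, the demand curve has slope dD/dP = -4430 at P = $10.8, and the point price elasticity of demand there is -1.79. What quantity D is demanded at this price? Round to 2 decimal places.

Ed = (dD/dP)·(P/D) ⇒ D = (dD/dP)·P/Ed = (-4430)·10.8/(-1.79) = 26728.4916…

26728.49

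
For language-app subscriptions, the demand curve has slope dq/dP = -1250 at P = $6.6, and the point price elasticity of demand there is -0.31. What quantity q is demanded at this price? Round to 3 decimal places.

Ed = (dq/dP)·(P/q) ⇒ q = (dq/dP)·P/Ed = (-1250)·6.6/(-0.31) = 26612.90322…

26612.903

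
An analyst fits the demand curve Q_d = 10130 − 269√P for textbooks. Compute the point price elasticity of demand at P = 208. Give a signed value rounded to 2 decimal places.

-0.31

dQ_d/dP = −269/(2√P) = -9.3259. At P = 208, Q_d = 6250.43.
Ed = (dQ_d/dP)·(P/Q_d) = (-9.3259) × (208/6250.43) = -0.3103…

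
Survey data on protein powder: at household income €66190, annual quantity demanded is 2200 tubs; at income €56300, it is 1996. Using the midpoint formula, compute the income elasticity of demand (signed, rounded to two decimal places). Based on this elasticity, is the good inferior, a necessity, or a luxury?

0.60; necessity

%ΔQ = (1996 − 2200)/[( 2200 + 1996)/2] = -204/2098 = -0.097235…
%ΔIncome = (56300 − 66190)/[( 66190 + 56300)/2] = -9890/61245 = -0.161482…
E_income = (-204/2098) / (-9890/61245) = 0.6021…
0 < E_income < 1 ⇒ normal good, necessity.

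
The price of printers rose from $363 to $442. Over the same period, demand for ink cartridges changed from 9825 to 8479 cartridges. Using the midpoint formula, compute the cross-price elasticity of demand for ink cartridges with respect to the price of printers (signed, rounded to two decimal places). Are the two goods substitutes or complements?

-0.75; complements

%ΔQ_{ink cartridges} = (8479 − 9825)/avg = -1346/9152 = -0.147071…
%ΔP_{printers} = (442 − 363)/avg = 79/402.5 = 0.196273…
E_cross = (-1346/9152) / (79/402.5) = -0.7493…
E_cross < 0 ⇒ the goods are complements.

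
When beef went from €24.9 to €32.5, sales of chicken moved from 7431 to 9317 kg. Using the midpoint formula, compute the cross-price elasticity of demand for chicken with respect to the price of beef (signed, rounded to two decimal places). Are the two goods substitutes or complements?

0.85; substitutes

%ΔQ_{chicken} = (9317 − 7431)/avg = 1886/8374 = 0.225220…
%ΔP_{beef} = (32.5 − 24.9)/avg = 7.6/28.7 = 0.264808…
E_cross = (1886/8374) / (7.6/28.7) = 0.8505…
E_cross > 0 ⇒ the goods are substitutes.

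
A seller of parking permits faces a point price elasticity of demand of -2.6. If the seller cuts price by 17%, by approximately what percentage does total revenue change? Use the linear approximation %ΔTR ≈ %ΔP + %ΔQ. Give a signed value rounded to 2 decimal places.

+27.20%

%ΔQ ≈ Ed × %ΔP = (-2.6) × (-17%) = +44.2000%
%ΔTR ≈ %ΔP + %ΔQ = (-17%) + (+44.2000%) = +27.2000%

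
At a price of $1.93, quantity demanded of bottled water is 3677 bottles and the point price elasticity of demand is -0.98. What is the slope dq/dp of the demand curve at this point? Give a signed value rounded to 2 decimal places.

Ed = (dq/dp)·(p/q) ⇒ dq/dp = Ed·q/p = (-0.98)·3677/1.93 = -1867.0777…

-1867.08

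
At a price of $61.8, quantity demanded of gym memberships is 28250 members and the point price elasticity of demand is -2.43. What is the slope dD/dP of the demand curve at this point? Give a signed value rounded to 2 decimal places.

Ed = (dD/dP)·(P/D) ⇒ dD/dP = Ed·D/P = (-2.43)·28250/61.8 = -1110.8009…

-1110.80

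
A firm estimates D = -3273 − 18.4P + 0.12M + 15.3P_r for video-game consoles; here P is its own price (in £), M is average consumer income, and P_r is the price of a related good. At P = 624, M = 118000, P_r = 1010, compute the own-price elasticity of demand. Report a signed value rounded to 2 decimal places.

At the given values, D = -3273 − 18.4(624) + 0.12(118000) + 15.3(1010) = 14858.4.
∂D/∂P = −18.4.
E = (-18.4) × (624/14858.4) = -0.7727…

-0.77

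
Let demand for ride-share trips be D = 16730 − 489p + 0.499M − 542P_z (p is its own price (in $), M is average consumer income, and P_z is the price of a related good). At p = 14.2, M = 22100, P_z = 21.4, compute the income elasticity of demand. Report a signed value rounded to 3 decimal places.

1.197

At the given values, D = 16730 − 489(14.2) + 0.499(22100) − 542(21.4) = 9215.3.
∂D/∂M = 0.499.
E = (0.499) × (22100/9215.3) = 1.19669…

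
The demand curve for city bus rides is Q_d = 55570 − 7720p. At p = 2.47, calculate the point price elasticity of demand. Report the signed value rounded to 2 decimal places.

dQ_d/dp = −7720. At p = 2.47, Q_d = 55570 − 7720(2.47) = 36501.6.
Ed = (dQ_d/dp)·(p/Q_d) = −7720 × (2.47/36501.6) = -0.5223…

-0.52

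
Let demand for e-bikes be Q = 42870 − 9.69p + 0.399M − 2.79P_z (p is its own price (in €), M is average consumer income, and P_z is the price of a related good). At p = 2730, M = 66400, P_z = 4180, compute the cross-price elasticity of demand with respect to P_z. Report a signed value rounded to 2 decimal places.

-0.37

At the given values, Q = 42870 − 9.69(2730) + 0.399(66400) − 2.79(4180) = 31247.7.
∂Q/∂P_z = -2.79.
E = (-2.79) × (4180/31247.7) = -0.3732…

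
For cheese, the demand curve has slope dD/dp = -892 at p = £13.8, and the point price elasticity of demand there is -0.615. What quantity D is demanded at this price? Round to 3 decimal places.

20015.610

Ed = (dD/dp)·(p/D) ⇒ D = (dD/dp)·p/Ed = (-892)·13.8/(-0.615) = 20015.60975…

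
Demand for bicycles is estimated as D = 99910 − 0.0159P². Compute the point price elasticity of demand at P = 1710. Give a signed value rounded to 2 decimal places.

dD/dP = −2·0.0159·P = -54.378. At P = 1710, D = 53416.81.
Ed = (dD/dP)·(P/D) = (-54.378) × (1710/53416.81) = -1.7407…

-1.74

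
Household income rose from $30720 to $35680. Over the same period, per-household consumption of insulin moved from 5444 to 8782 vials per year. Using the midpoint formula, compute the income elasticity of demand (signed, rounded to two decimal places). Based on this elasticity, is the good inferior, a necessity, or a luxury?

3.14; luxury

%ΔQ = (8782 − 5444)/[( 5444 + 8782)/2] = 3338/7113 = 0.469281…
%ΔIncome = (35680 − 30720)/[( 30720 + 35680)/2] = 4960/33200 = 0.149397…
E_income = (3338/7113) / (4960/33200) = 3.1411…
E_income > 1 ⇒ normal good, luxury.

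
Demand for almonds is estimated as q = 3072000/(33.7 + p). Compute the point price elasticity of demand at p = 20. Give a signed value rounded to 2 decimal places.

dq/dp = −3072000/(33.7 + p)² = -1065.3. At p = 20, q = 57206.7.
Ed = (dq/dp)·(p/q) = (-1065.3) × (20/57206.7) = -0.3724…

-0.37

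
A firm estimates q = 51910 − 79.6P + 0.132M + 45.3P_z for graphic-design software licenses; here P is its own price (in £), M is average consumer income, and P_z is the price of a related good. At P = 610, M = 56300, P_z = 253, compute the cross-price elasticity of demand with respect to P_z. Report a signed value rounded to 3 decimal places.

0.515

At the given values, q = 51910 − 79.6(610) + 0.132(56300) + 45.3(253) = 22246.5.
∂q/∂P_z = 45.3.
E = (45.3) × (253/22246.5) = 0.51517…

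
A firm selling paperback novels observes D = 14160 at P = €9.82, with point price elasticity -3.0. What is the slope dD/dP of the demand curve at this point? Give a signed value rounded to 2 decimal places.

-4325.87

Ed = (dD/dP)·(P/D) ⇒ dD/dP = Ed·D/P = (-3.0)·14160/9.82 = -4325.8655…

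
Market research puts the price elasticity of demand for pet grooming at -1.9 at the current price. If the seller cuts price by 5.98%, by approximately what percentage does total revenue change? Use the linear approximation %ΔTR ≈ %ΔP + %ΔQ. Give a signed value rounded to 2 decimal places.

%ΔQ ≈ Ed × %ΔP = (-1.9) × (-5.98%) = +11.3620%
%ΔTR ≈ %ΔP + %ΔQ = (-5.98%) + (+11.3620%) = +5.3820%

+5.38%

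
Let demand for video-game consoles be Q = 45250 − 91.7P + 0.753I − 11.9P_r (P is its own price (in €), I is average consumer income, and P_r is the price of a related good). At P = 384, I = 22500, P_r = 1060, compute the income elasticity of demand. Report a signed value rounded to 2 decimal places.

At the given values, Q = 45250 − 91.7(384) + 0.753(22500) − 11.9(1060) = 14365.7.
∂Q/∂I = 0.753.
E = (0.753) × (22500/14365.7) = 1.1793…

1.18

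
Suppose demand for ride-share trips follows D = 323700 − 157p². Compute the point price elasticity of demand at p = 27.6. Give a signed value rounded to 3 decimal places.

-1.172

dD/dp = −2·157·p = -8666.4. At p = 27.6, D = 204103.68.
Ed = (dD/dp)·(p/D) = (-8666.4) × (27.6/204103.68) = -1.17191…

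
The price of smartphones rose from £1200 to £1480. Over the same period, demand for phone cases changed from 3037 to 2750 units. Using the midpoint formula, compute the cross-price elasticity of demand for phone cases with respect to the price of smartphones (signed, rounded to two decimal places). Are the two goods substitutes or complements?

%ΔQ_{phone cases} = (2750 − 3037)/avg = -287/2893.5 = -0.099187…
%ΔP_{smartphones} = (1480 − 1200)/avg = 280/1340 = 0.208955…
E_cross = (-287/2893.5) / (280/1340) = -0.4746…
E_cross < 0 ⇒ the goods are complements.

-0.47; complements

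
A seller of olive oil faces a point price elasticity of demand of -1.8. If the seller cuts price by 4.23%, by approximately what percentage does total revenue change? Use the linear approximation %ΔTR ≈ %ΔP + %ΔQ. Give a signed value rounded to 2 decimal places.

%ΔQ ≈ Ed × %ΔP = (-1.8) × (-4.23%) = +7.6140%
%ΔTR ≈ %ΔP + %ΔQ = (-4.23%) + (+7.6140%) = +3.3840%

+3.38%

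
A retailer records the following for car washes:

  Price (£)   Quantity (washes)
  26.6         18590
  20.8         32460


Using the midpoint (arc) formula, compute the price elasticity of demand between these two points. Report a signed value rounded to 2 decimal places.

%ΔQ = (32460 − 18590) / [(18590 + 32460)/2] = 13870/25525 = 0.543388…
%ΔP = (20.8 − 26.6) / [(26.6 + 20.8)/2] = -5.8/23.7 = -0.244725…
Arc Ed = %ΔQ / %ΔP = (13870/25525) / (-5.8/23.7) = -2.2203…

-2.22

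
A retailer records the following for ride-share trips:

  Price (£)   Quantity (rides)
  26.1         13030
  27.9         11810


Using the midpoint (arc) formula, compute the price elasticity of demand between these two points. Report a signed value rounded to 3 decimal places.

-1.473

%ΔQ = (11810 − 13030) / [(13030 + 11810)/2] = -1220/12420 = -0.098228…
%ΔP = (27.9 − 26.1) / [(26.1 + 27.9)/2] = 1.8/27 = 0.066666…
Arc Ed = %ΔQ / %ΔP = (-1220/12420) / (1.8/27) = -1.47342…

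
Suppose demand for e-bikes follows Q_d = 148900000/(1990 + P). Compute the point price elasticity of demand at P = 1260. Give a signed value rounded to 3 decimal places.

-0.388

dQ_d/dP = −148900000/(1990 + P)² = -14.097. At P = 1260, Q_d = 45815.4.
Ed = (dQ_d/dP)·(P/Q_d) = (-14.097) × (1260/45815.4) = -0.38769…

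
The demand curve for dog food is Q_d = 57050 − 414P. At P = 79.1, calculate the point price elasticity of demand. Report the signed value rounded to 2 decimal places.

-1.35

dQ_d/dP = −414. At P = 79.1, Q_d = 57050 − 414(79.1) = 24302.6.
Ed = (dQ_d/dP)·(P/Q_d) = −414 × (79.1/24302.6) = -1.3474…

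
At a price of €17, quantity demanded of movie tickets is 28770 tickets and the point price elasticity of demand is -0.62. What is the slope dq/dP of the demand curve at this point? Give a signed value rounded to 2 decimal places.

-1049.26

Ed = (dq/dP)·(P/q) ⇒ dq/dP = Ed·q/P = (-0.62)·28770/17 = -1049.2588…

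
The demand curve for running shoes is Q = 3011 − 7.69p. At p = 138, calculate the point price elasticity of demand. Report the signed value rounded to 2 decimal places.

-0.54

dQ/dp = −7.69. At p = 138, Q = 3011 − 7.69(138) = 1949.78.
Ed = (dQ/dp)·(p/Q) = −7.69 × (138/1949.78) = -0.5442…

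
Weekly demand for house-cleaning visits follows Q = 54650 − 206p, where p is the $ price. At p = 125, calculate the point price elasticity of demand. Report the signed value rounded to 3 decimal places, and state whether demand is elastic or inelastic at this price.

-0.891; inelastic

dQ/dp = −206. At p = 125, Q = 54650 − 206(125) = 28900.
Ed = (dQ/dp)·(p/Q) = −206 × (125/28900) = -0.89100…
|Ed| = 0.891 < 1, so demand is inelastic.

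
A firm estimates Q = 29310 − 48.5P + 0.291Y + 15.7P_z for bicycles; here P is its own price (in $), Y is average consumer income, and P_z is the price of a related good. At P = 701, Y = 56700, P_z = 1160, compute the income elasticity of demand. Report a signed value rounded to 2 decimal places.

At the given values, Q = 29310 − 48.5(701) + 0.291(56700) + 15.7(1160) = 30023.2.
∂Q/∂Y = 0.291.
E = (0.291) × (56700/30023.2) = 0.5495…

0.55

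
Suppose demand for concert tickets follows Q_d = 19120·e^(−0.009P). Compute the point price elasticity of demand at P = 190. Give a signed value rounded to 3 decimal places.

dQ_d/dP = −0.009·Q_d = -31.1234. At P = 190, Q_d = 3458.15.
Ed = (dQ_d/dP)·(P/Q_d) = (-31.1234) × (190/3458.15) = -1.71

-1.710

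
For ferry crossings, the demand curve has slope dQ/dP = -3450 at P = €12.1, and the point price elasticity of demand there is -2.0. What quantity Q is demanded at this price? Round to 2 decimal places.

Ed = (dQ/dP)·(P/Q) ⇒ Q = (dQ/dP)·P/Ed = (-3450)·12.1/(-2.0) = 20872.5

20872.50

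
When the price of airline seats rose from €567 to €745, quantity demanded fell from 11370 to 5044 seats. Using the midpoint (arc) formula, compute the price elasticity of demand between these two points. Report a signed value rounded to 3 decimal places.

%ΔQ = (5044 − 11370) / [(11370 + 5044)/2] = -6326/8207 = -0.770805…
%ΔP = (745 − 567) / [(567 + 745)/2] = 178/656 = 0.271341…
Arc Ed = %ΔQ / %ΔP = (-6326/8207) / (178/656) = -2.84072…

-2.841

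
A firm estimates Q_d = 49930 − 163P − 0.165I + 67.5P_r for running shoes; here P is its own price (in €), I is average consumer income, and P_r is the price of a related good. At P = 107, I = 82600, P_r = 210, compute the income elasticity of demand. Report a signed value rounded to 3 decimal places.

At the given values, Q_d = 49930 − 163(107) − 0.165(82600) + 67.5(210) = 33035.
∂Q_d/∂I = -0.165.
E = (-0.165) × (82600/33035) = -0.41256…

-0.413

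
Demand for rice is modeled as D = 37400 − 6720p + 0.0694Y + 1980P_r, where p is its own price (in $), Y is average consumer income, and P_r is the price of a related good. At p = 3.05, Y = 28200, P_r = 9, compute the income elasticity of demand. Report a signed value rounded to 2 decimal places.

At the given values, D = 37400 − 6720(3.05) + 0.0694(28200) + 1980(9) = 36681.08.
∂D/∂Y = 0.0694.
E = (0.0694) × (28200/36681.08) = 0.0533…

0.05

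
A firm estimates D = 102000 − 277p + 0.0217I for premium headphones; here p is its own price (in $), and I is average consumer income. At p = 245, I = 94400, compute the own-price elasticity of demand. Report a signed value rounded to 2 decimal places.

-1.88

At the given values, D = 102000 − 277(245) + 0.0217(94400) = 36183.48.
∂D/∂p = −277.
E = (-277) × (245/36183.48) = -1.8755…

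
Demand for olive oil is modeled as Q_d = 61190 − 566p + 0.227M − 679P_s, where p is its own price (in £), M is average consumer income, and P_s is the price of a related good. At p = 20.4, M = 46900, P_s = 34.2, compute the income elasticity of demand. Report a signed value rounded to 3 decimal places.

At the given values, Q_d = 61190 − 566(20.4) + 0.227(46900) − 679(34.2) = 37068.1.
∂Q_d/∂M = 0.227.
E = (0.227) × (46900/37068.1) = 0.28720…

0.287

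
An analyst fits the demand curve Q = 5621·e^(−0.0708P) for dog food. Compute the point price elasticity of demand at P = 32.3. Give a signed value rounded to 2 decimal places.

-2.29

dQ/dP = −0.0708·Q = -40.4282. At P = 32.3, Q = 571.02.
Ed = (dQ/dP)·(P/Q) = (-40.4282) × (32.3/571.02) = -2.2868…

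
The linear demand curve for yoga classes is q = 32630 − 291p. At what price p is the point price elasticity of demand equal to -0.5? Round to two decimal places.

Ed = −291p/(32630 − 291p). Set this equal to -0.5:
291p = 0.5·(32630 − 291p) ⇒ 291p(1 + 0.5) = 0.5·32630
p = 0.5·32630 / (291·1.5) = 37.3768…

37.38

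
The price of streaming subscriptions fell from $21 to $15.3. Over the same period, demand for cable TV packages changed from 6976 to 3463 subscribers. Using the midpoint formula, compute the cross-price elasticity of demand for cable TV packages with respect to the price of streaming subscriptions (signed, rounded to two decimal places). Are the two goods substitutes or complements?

2.14; substitutes

%ΔQ_{cable TV packages} = (3463 − 6976)/avg = -3513/5219.5 = -0.673052…
%ΔP_{streaming subscriptions} = (15.3 − 21)/avg = -5.7/18.15 = -0.314049…
E_cross = (-3513/5219.5) / (-5.7/18.15) = 2.1431…
E_cross > 0 ⇒ the goods are substitutes.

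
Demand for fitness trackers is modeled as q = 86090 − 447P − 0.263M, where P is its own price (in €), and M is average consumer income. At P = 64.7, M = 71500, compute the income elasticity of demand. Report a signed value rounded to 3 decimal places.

At the given values, q = 86090 − 447(64.7) − 0.263(71500) = 38364.6.
∂q/∂M = -0.263.
E = (-0.263) × (71500/38364.6) = -0.49015…

-0.490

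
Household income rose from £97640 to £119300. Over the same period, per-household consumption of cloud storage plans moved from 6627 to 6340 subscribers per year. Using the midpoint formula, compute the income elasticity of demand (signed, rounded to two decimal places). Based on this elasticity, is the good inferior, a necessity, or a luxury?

-0.22; inferior

%ΔQ = (6340 − 6627)/[( 6627 + 6340)/2] = -287/6483.5 = -0.044266…
%ΔIncome = (119300 − 97640)/[( 97640 + 119300)/2] = 21660/108470 = 0.199686…
E_income = (-287/6483.5) / (21660/108470) = -0.2216…
E_income < 0 ⇒ inferior good.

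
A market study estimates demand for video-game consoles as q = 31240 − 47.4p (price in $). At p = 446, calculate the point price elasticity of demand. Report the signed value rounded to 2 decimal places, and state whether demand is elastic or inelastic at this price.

-2.09; elastic

dq/dp = −47.4. At p = 446, q = 31240 − 47.4(446) = 10099.6.
Ed = (dq/dp)·(p/q) = −47.4 × (446/10099.6) = -2.0931…
|Ed| = 2.09 > 1, so demand is elastic.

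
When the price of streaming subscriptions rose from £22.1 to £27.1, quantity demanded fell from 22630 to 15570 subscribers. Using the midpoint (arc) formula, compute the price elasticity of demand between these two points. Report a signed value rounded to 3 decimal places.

-1.819

%ΔQ = (15570 − 22630) / [(22630 + 15570)/2] = -7060/19100 = -0.369633…
%ΔP = (27.1 − 22.1) / [(22.1 + 27.1)/2] = 5/24.6 = 0.203252…
Arc Ed = %ΔQ / %ΔP = (-7060/19100) / (5/24.6) = -1.81859…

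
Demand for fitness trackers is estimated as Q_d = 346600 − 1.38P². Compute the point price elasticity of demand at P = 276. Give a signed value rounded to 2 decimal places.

-0.87

dQ_d/dP = −2·1.38·P = -761.76. At P = 276, Q_d = 241477.12.
Ed = (dQ_d/dP)·(P/Q_d) = (-761.76) × (276/241477.12) = -0.8706…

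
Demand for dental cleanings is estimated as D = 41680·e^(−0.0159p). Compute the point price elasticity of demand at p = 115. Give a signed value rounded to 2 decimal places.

dD/dp = −0.0159·D = -106.468. At p = 115, D = 6696.07.
Ed = (dD/dp)·(p/D) = (-106.468) × (115/6696.07) = -1.8285

-1.83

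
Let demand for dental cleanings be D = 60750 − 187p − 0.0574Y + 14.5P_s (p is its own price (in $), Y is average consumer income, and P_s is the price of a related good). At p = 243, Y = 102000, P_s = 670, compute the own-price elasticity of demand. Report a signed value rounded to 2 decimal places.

-2.37

At the given values, D = 60750 − 187(243) − 0.0574(102000) + 14.5(670) = 19169.2.
∂D/∂p = −187.
E = (-187) × (243/19169.2) = -2.3705…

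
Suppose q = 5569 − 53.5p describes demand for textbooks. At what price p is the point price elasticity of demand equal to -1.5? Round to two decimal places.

Ed = −53.5p/(5569 − 53.5p). Set this equal to -1.5:
53.5p = 1.5·(5569 − 53.5p) ⇒ 53.5p(1 + 1.5) = 1.5·5569
p = 1.5·5569 / (53.5·2.5) = 62.4560…

62.46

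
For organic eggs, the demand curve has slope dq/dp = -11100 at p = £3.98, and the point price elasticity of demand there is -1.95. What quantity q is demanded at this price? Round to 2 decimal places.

Ed = (dq/dp)·(p/q) ⇒ q = (dq/dp)·p/Ed = (-11100)·3.98/(-1.95) = 22655.3846…

22655.38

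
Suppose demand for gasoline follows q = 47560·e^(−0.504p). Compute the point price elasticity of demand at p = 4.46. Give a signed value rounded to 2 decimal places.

dq/dp = −0.504·q = -2531.91. At p = 4.46, q = 5023.63.
Ed = (dq/dp)·(p/q) = (-2531.91) × (4.46/5023.63) = -2.2478…

-2.25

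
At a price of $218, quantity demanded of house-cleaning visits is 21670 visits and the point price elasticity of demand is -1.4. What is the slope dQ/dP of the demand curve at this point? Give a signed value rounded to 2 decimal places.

Ed = (dQ/dP)·(P/Q) ⇒ dQ/dP = Ed·Q/P = (-1.4)·21670/218 = -139.1651…

-139.17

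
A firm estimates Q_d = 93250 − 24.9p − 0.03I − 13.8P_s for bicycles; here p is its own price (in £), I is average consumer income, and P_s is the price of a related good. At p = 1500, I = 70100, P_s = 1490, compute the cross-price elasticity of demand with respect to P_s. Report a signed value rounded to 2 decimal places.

-0.62

At the given values, Q_d = 93250 − 24.9(1500) − 0.03(70100) − 13.8(1490) = 33235.
∂Q_d/∂P_s = -13.8.
E = (-13.8) × (1490/33235) = -0.6186…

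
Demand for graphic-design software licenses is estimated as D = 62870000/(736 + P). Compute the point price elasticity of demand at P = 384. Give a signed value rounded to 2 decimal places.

-0.34

dD/dP = −62870000/(736 + P)² = -50.1196. At P = 384, D = 56133.9.
Ed = (dD/dP)·(P/D) = (-50.1196) × (384/56133.9) = -0.3428…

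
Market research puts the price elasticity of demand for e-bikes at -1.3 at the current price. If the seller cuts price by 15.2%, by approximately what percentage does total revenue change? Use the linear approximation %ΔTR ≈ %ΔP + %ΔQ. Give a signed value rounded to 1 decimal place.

%ΔQ ≈ Ed × %ΔP = (-1.3) × (-15.2%) = +19.7600%
%ΔTR ≈ %ΔP + %ΔQ = (-15.2%) + (+19.7600%) = +4.5600%

+4.6%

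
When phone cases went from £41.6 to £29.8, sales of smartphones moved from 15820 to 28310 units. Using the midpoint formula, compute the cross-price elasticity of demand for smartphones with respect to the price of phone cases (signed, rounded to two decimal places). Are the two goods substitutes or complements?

%ΔQ_{smartphones} = (28310 − 15820)/avg = 12490/22065 = 0.566054…
%ΔP_{phone cases} = (29.8 − 41.6)/avg = -11.8/35.7 = -0.330532…
E_cross = (12490/22065) / (-11.8/35.7) = -1.7125…
E_cross < 0 ⇒ the goods are complements.

-1.71; complements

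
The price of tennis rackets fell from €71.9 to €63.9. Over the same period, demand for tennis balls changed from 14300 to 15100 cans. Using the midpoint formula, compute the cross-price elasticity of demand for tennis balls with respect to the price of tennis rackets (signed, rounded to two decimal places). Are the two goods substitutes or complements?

%ΔQ_{tennis balls} = (15100 − 14300)/avg = 800/14700 = 0.054421…
%ΔP_{tennis rackets} = (63.9 − 71.9)/avg = -8/67.9 = -0.117820…
E_cross = (800/14700) / (-8/67.9) = -0.4619…
E_cross < 0 ⇒ the goods are complements.

-0.46; complements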